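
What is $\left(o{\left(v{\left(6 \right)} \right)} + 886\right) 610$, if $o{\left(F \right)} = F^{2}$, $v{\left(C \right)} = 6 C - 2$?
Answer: $1245620$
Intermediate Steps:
$v{\left(C \right)} = -2 + 6 C$
$\left(o{\left(v{\left(6 \right)} \right)} + 886\right) 610 = \left(\left(-2 + 6 \cdot 6\right)^{2} + 886\right) 610 = \left(\left(-2 + 36\right)^{2} + 886\right) 610 = \left(34^{2} + 886\right) 610 = \left(1156 + 886\right) 610 = 2042 \cdot 610 = 1245620$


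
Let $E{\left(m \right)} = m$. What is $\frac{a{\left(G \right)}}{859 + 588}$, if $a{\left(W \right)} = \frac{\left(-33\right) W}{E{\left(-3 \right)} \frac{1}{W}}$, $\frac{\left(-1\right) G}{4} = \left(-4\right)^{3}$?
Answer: $\frac{720896}{1447} \approx 498.2$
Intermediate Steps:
$G = 256$ ($G = - 4 \left(-4\right)^{3} = \left(-4\right) \left(-64\right) = 256$)
$a{\left(W \right)} = 11 W^{2}$ ($a{\left(W \right)} = \frac{\left(-33\right) W}{\left(-3\right) \frac{1}{W}} = - 33 W \left(- \frac{W}{3}\right) = 11 W^{2}$)
$\frac{a{\left(G \right)}}{859 + 588} = \frac{11 \cdot 256^{2}}{859 + 588} = \frac{11 \cdot 65536}{1447} = 720896 \cdot \frac{1}{1447} = \frac{720896}{1447}$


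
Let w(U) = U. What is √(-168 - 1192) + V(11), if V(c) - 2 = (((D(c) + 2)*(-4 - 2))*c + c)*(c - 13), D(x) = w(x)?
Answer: 1696 + 4*I*√85 ≈ 1696.0 + 36.878*I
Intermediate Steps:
D(x) = x
V(c) = 2 + (-13 + c)*(c + c*(-12 - 6*c)) (V(c) = 2 + (((c + 2)*(-4 - 2))*c + c)*(c - 13) = 2 + (((2 + c)*(-6))*c + c)*(-13 + c) = 2 + ((-12 - 6*c)*c + c)*(-13 + c) = 2 + (c*(-12 - 6*c) + c)*(-13 + c) = 2 + (c + c*(-12 - 6*c))*(-13 + c) = 2 + (-13 + c)*(c + c*(-12 - 6*c)))
√(-168 - 1192) + V(11) = √(-168 - 1192) + (2 - 6*11³ + 67*11² + 143*11) = √(-1360) + (2 - 6*1331 + 67*121 + 1573) = 4*I*√85 + (2 - 7986 + 8107 + 1573) = 4*I*√85 + 1696 = 1696 + 4*I*√85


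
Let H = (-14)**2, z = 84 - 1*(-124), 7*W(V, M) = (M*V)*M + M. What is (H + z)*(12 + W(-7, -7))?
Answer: -15352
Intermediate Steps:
W(V, M) = M/7 + V*M**2/7 (W(V, M) = ((M*V)*M + M)/7 = (V*M**2 + M)/7 = (M + V*M**2)/7 = M/7 + V*M**2/7)
z = 208 (z = 84 + 124 = 208)
H = 196
(H + z)*(12 + W(-7, -7)) = (196 + 208)*(12 + (1/7)*(-7)*(1 - 7*(-7))) = 404*(12 + (1/7)*(-7)*(1 + 49)) = 404*(12 + (1/7)*(-7)*50) = 404*(12 - 50) = 404*(-38) = -15352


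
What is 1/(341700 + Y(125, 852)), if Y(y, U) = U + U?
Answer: 1/343404 ≈ 2.9120e-6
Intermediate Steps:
Y(y, U) = 2*U
1/(341700 + Y(125, 852)) = 1/(341700 + 2*852) = 1/(341700 + 1704) = 1/343404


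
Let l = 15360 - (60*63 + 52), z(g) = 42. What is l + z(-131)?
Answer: 11570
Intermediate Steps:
l = 11528 (l = 15360 - (3780 + 52) = 15360 - 1*3832 = 15360 - 3832 = 11528)
l + z(-131) = 11528 + 42 = 11570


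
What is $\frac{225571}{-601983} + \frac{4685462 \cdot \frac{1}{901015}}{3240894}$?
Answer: $- \frac{109780954555684994}{292974501843499005} \approx -0.37471$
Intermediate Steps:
$\frac{225571}{-601983} + \frac{4685462 \cdot \frac{1}{901015}}{3240894} = 225571 \left(- \frac{1}{601983}\right) + 4685462 \cdot \frac{1}{901015} \cdot \frac{1}{3240894} = - \frac{225571}{601983} + \frac{4685462}{901015} \cdot \frac{1}{3240894} = - \frac{225571}{601983} + \frac{2342731}{1460047053705} = - \frac{109780954555684994}{292974501843499005}$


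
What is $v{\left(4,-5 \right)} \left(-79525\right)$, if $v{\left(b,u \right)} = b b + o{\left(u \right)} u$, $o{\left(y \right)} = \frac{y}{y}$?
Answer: $-874775$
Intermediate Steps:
$o{\left(y \right)} = 1$
$v{\left(b,u \right)} = u + b^{2}$ ($v{\left(b,u \right)} = b b + 1 u = b^{2} + u = u + b^{2}$)
$v{\left(4,-5 \right)} \left(-79525\right) = \left(-5 + 4^{2}\right) \left(-79525\right) = \left(-5 + 16\right) \left(-79525\right) = 11 \left(-79525\right) = -874775$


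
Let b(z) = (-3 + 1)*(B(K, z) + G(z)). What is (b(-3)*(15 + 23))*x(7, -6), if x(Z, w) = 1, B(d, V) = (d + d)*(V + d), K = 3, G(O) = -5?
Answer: 380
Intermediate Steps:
B(d, V) = 2*d*(V + d) (B(d, V) = (2*d)*(V + d) = 2*d*(V + d))
b(z) = -26 - 12*z (b(z) = (-3 + 1)*(2*3*(z + 3) - 5) = -2*(2*3*(3 + z) - 5) = -2*((18 + 6*z) - 5) = -2*(13 + 6*z) = -26 - 12*z)
(b(-3)*(15 + 23))*x(7, -6) = ((-26 - 12*(-3))*(15 + 23))*1 = ((-26 + 36)*38)*1 = (10*38)*1 = 380*1 = 380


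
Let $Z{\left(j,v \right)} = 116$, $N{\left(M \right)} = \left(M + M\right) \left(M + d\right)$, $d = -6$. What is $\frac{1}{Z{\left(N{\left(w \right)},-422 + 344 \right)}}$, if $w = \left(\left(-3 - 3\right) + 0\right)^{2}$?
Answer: $\frac{1}{116} \approx 0.0086207$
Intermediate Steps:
$w = 36$ ($w = \left(\left(-3 - 3\right) + 0\right)^{2} = \left(-6 + 0\right)^{2} = \left(-6\right)^{2} = 36$)
$N{\left(M \right)} = 2 M \left(-6 + M\right)$ ($N{\left(M \right)} = \left(M + M\right) \left(M - 6\right) = 2 M \left(-6 + M\right)$)
$\frac{1}{Z{\left(N{\left(w \right)},-422 + 344 \right)}} = \frac{1}{116}$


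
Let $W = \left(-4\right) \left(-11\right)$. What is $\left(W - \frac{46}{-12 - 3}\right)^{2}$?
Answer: $\frac{498436}{225} \approx 2215.3$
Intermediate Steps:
$W = 44$
$\left(W - \frac{46}{-12 - 3}\right)^{2} = \left(44 - \frac{46}{-12 - 3}\right)^{2} = \left(44 - \frac{46}{-15}\right)^{2} = \left(44 - - \frac{46}{15}\right)^{2} = \left(44 + \frac{46}{15}\right)^{2} = \left(\frac{706}{15}\right)^{2} = \frac{498436}{225}$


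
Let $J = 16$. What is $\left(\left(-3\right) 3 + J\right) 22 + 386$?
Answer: $540$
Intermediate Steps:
$\left(\left(-3\right) 3 + J\right) 22 + 386 = \left(\left(-3\right) 3 + 16\right) 22 + 386 = \left(-9 + 16\right) 22 + 386 = 7 \cdot 22 + 386 = 154 + 386 = 540$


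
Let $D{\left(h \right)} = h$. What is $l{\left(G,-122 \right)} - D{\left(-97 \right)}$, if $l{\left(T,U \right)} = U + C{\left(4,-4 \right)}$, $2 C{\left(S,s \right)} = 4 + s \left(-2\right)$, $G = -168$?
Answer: $-19$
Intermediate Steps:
$C{\left(S,s \right)} = 2 - s$ ($C{\left(S,s \right)} = \frac{4 + s \left(-2\right)}{2} = \frac{4 - 2 s}{2} = 2 - s$)
$l{\left(T,U \right)} = 6 + U$ ($l{\left(T,U \right)} = U + \left(2 - -4\right) = U + \left(2 + 4\right) = U + 6 = 6 + U$)
$l{\left(G,-122 \right)} - D{\left(-97 \right)} = \left(6 - 122\right) - -97 = -116 + 97 = -19$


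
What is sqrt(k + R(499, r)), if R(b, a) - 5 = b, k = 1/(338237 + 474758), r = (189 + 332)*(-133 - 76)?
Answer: sqrt(333124279305595)/812995 ≈ 22.450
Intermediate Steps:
r = -108889 (r = 521*(-209) = -108889)
k = 1/812995 ≈ 1.2300e-6
R(b, a) = 5 + b
sqrt(k + R(499, r)) = sqrt(1/812995 + (5 + 499)) = sqrt(1/812995 + 504) = sqrt(409749481/812995) = sqrt(333124279305595)/812995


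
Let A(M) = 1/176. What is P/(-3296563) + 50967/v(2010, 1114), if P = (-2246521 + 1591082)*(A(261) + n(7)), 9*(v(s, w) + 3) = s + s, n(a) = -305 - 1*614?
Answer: -4762768623209/70203605648 ≈ -67.842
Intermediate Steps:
n(a) = -919 (n(a) = -305 - 614 = -919)
v(s, w) = -3 + 2*s/9 (v(s, w) = -3 + (s + s)/9 = -3 + (2*s)/9 = -3 + 2*s/9)
A(M) = 1/176
P = 106012670177/176 (P = (-2246521 + 1591082)*(1/176 - 919) = -655439*(-161743/176) = 106012670177/176 ≈ 6.0234e+8)
P/(-3296563) + 50967/v(2010, 1114) = (106012670177/176)/(-3296563) + 50967/(-3 + (2/9)*2010) = (106012670177/176)*(-1/3296563) + 50967/(-3 + 1340/3) = -106012670177/580195088 + 50967/(1331/3) = -106012670177/580195088 + 50967*(3/1331) = -106012670177/580195088 + 152901/1331 = -4762768623209/70203605648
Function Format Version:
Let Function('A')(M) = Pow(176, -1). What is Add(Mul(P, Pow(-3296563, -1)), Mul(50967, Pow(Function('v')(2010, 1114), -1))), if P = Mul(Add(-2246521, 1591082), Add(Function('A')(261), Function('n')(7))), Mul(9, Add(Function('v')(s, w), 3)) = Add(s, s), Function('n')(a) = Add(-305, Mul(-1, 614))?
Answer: Rational(-4762768623209, 70203605648) ≈ -67.842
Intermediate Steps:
Function('n')(a) = -919 (Function('n')(a) = Add(-305, -614) = -919)
Function('v')(s, w) = Add(-3, Mul(Rational(2, 9), s)) (Function('v')(s, w) = Add(-3, Mul(Rational(1, 9), Add(s, s))) = Add(-3, Mul(Rational(1, 9), Mul(2, s))) = Add(-3, Mul(Rational(2, 9), s)))
Function('A')(M) = Rational(1, 176)
P = Rational(106012670177, 176) (P = Mul(Add(-2246521, 1591082), Add(Rational(1, 176), -919)) = Mul(-655439, Rational(-161743, 176)) = Rational(106012670177, 176) ≈ 6.0234e+8)
Add(Mul(P, Pow(-3296563, -1)), Mul(50967, Pow(Function('v')(2010, 1114), -1))) = Add(Mul(Rational(106012670177, 176), Pow(-3296563, -1)), Mul(50967, Pow(Add(-3, Mul(Rational(2, 9), 2010)), -1))) = Add(Mul(Rational(106012670177, 176), Rational(-1, 3296563)), Mul(50967, Pow(Add(-3, Rational(1340, 3)), -1))) = Add(Rational(-106012670177, 580195088), Mul(50967, Pow(Rational(1331, 3), -1))) = Add(Rational(-106012670177, 580195088), Mul(50967, Rational(3, 1331))) = Add(Rational(-106012670177, 580195088), Rational(152901, 1331)) = Rational(-4762768623209, 70203605648)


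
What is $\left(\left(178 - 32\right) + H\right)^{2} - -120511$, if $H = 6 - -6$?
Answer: $145475$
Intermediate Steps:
$H = 12$ ($H = 6 + 6 = 12$)
$\left(\left(178 - 32\right) + H\right)^{2} - -120511 = \left(\left(178 - 32\right) + 12\right)^{2} - -120511 = \left(146 + 12\right)^{2} + 120511 = 158^{2} + 120511 = 24964 + 120511 = 145475$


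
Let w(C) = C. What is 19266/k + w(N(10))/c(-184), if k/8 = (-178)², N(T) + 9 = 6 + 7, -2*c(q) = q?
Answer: 348295/2914928 ≈ 0.11949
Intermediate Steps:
c(q) = -q/2
N(T) = 4 (N(T) = -9 + (6 + 7) = -9 + 13 = 4)
k = 253472 (k = 8*(-178)² = 8*31684 = 253472)
19266/k + w(N(10))/c(-184) = 19266/253472 + 4/((-½*(-184))) = 19266*(1/253472) + 4/92 = 9633/126736 + 4*(1/92) = 9633/126736 + 1/23 = 348295/2914928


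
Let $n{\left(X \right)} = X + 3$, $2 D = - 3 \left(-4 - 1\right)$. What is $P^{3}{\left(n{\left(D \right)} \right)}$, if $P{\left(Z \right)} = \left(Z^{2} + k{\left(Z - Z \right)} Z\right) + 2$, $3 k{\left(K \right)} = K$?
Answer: $\frac{90518849}{64} \approx 1.4144 \cdot 10^{6}$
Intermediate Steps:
$k{\left(K \right)} = \frac{K}{3}$
$D = \frac{15}{2}$ ($D = \frac{\left(-3\right) \left(-4 - 1\right)}{2} = \frac{\left(-3\right) \left(-5\right)}{2} = \frac{1}{2} \cdot 15 = \frac{15}{2} \approx 7.5$)
$n{\left(X \right)} = 3 + X$
$P{\left(Z \right)} = 2 + Z^{2}$ ($P{\left(Z \right)} = \left(Z^{2} + \frac{Z - Z}{3} Z\right) + 2 = \left(Z^{2} + \frac{1}{3} \cdot 0 Z\right) + 2 = \left(Z^{2} + 0 Z\right) + 2 = \left(Z^{2} + 0\right) + 2 = Z^{2} + 2 = 2 + Z^{2}$)
$P^{3}{\left(n{\left(D \right)} \right)} = \left(2 + \left(3 + \frac{15}{2}\right)^{2}\right)^{3} = \left(2 + \left(\frac{21}{2}\right)^{2}\right)^{3} = \left(2 + \frac{441}{4}\right)^{3} = \left(\frac{449}{4}\right)^{3} = \frac{90518849}{64}$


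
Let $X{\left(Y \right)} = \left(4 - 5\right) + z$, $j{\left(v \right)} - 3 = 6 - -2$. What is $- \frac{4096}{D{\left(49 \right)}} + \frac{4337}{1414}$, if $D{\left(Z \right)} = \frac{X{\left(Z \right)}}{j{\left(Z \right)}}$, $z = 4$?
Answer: $- \frac{63696173}{4242} \approx -15016.0$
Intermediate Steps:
$j{\left(v \right)} = 11$ ($j{\left(v \right)} = 3 + \left(6 - -2\right) = 3 + \left(6 + 2\right) = 3 + 8 = 11$)
$X{\left(Y \right)} = 3$ ($X{\left(Y \right)} = \left(4 - 5\right) + 4 = -1 + 4 = 3$)
$D{\left(Z \right)} = \frac{3}{11}$
$- \frac{4096}{D{\left(49 \right)}} + \frac{4337}{1414} = - \frac{4096}{\frac{3}{11}} + \frac{4337}{1414} = \left(-4096\right) \frac{11}{3} + 4337 \cdot \frac{1}{1414} = - \frac{45056}{3} + \frac{4337}{1414} = - \frac{63696173}{4242}$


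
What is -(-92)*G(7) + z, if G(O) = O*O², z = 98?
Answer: 31654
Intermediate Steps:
G(O) = O³
-(-92)*G(7) + z = -(-92)*7³ + 98 = -(-92)*343 + 98 = -92*(-343) + 98 = 31556 + 98 = 31654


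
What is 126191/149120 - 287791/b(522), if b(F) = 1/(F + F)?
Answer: -44803671126289/149120 ≈ -3.0045e+8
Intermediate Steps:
b(F) = 1/(2*F)
126191/149120 - 287791/b(522) = 126191/149120 - 287791/((1/2)/522) = 126191*(1/149120) - 287791/((1/2)*(1/522)) = 126191/149120 - 287791/1/1044 = 126191/149120 - 287791*1044 = 126191/149120 - 300453804 = -44803671126289/149120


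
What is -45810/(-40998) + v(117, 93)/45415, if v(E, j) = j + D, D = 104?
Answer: 348089626/310320695 ≈ 1.1217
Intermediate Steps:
v(E, j) = 104 + j (v(E, j) = j + 104 = 104 + j)
-45810/(-40998) + v(117, 93)/45415 = -45810/(-40998) + (104 + 93)/45415 = -45810*(-1/40998) + 197*(1/45415) = 7635/6833 + 197/45415 = 348089626/310320695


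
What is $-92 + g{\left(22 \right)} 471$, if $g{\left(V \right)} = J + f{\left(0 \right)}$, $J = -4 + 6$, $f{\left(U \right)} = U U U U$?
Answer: $850$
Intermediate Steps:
$f{\left(U \right)} = U^{4}$ ($f{\left(U \right)} = U^{2} U U = U^{3} U = U^{4}$)
$J = 2$
$g{\left(V \right)} = 2$ ($g{\left(V \right)} = 2 + 0^{4} = 2 + 0 = 2$)
$-92 + g{\left(22 \right)} 471 = -92 + 2 \cdot 471 = -92 + 942 = 850$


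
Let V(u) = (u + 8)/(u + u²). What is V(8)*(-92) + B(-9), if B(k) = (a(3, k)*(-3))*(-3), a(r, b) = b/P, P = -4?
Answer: -7/36 ≈ -0.19444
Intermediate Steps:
a(r, b) = -b/4 (a(r, b) = b/(-4) = b*(-¼) = -b/4)
B(k) = -9*k/4 (B(k) = (-k/4*(-3))*(-3) = (3*k/4)*(-3) = -9*k/4)
V(u) = (8 + u)/(u + u²)
V(8)*(-92) + B(-9) = ((8 + 8)/(8*(1 + 8)))*(-92) - 9/4*(-9) = ((⅛)*16/9)*(-92) + 81/4 = ((⅛)*(⅑)*16)*(-92) + 81/4 = (2/9)*(-92) + 81/4 = -184/9 + 81/4 = -7/36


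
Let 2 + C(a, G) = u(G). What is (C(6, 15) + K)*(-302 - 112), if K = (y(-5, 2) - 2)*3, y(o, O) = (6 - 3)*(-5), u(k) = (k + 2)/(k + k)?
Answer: 108537/5 ≈ 21707.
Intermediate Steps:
u(k) = (2 + k)/(2*k) (u(k) = (2 + k)/((2*k)) = (2 + k)*(1/(2*k)) = (2 + k)/(2*k))
y(o, O) = -15 (y(o, O) = 3*(-5) = -15)
C(a, G) = -2 + (2 + G)/(2*G)
K = -51 (K = (-15 - 2)*3 = -17*3 = -51)
(C(6, 15) + K)*(-302 - 112) = ((-3/2 + 1/15) - 51)*(-302 - 112) = ((-3/2 + 1/15) - 51)*(-414) = (-43/30 - 51)*(-414) = -1573/30*(-414) = 108537/5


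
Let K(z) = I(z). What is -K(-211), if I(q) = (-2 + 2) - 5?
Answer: 5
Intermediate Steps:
I(q) = -5 (I(q) = 0 - 5 = -5)
K(z) = -5
-K(-211) = -1*(-5) = 5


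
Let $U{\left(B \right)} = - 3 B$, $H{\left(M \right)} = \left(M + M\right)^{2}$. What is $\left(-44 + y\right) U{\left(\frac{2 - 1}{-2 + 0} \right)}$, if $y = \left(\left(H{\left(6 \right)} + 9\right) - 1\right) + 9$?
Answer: $\frac{351}{2} \approx 175.5$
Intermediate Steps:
$H{\left(M \right)} = 4 M^{2}$ ($H{\left(M \right)} = \left(2 M\right)^{2} = 4 M^{2}$)
$y = 161$ ($y = \left(\left(4 \cdot 6^{2} + 9\right) - 1\right) + 9 = \left(\left(4 \cdot 36 + 9\right) - 1\right) + 9 = \left(\left(144 + 9\right) - 1\right) + 9 = \left(153 - 1\right) + 9 = 152 + 9 = 161$)
$\left(-44 + y\right) U{\left(\frac{2 - 1}{-2 + 0} \right)} = \left(-44 + 161\right) \left(- 3 \frac{2 - 1}{-2 + 0}\right) = 117 \left(- 3 \cdot 1 \frac{1}{-2}\right) = 117 \left(- 3 \cdot 1 \left(- \frac{1}{2}\right)\right) = 117 \left(\left(-3\right) \left(- \frac{1}{2}\right)\right) = 117 \cdot \frac{3}{2} = \frac{351}{2}$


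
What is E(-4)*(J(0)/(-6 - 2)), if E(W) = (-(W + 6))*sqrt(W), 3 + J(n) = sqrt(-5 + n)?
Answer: I*(-3 + I*sqrt(5))/2 ≈ -1.118 - 1.5*I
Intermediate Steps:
J(n) = -3 + sqrt(-5 + n)
E(W) = sqrt(W)*(-6 - W) (E(W) = (-(6 + W))*sqrt(W) = (-6 - W)*sqrt(W) = sqrt(W)*(-6 - W))
E(-4)*(J(0)/(-6 - 2)) = (sqrt(-4)*(-6 - 1*(-4)))*((-3 + sqrt(-5 + 0))/(-6 - 2)) = ((2*I)*(-6 + 4))*((-3 + sqrt(-5))/(-8)) = ((2*I)*(-2))*(-(-3 + I*sqrt(5))/8) = (-4*I)*(3/8 - I*sqrt(5)/8) = -4*I*(3/8 - I*sqrt(5)/8)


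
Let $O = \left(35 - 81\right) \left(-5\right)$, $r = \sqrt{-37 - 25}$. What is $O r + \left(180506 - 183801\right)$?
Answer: $-3295 + 230 i \sqrt{62} \approx -3295.0 + 1811.0 i$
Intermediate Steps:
$r = i \sqrt{62}$ ($r = \sqrt{-62} = i \sqrt{62} \approx 7.874 i$)
$O = 230$ ($O = \left(35 - 81\right) \left(-5\right) = \left(-46\right) \left(-5\right) = 230$)
$O r + \left(180506 - 183801\right) = 230 i \sqrt{62} + \left(180506 - 183801\right) = 230 i \sqrt{62} - 3295 = -3295 + 230 i \sqrt{62}$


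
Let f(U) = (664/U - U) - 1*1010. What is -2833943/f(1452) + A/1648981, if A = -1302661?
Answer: 1695177913126189/1473430482740 ≈ 1150.5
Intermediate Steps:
f(U) = -1010 - U + 664/U (f(U) = (-U + 664/U) - 1010 = -1010 - U + 664/U)
-2833943/f(1452) + A/1648981 = -2833943/(-1010 - 1*1452 + 664/1452) - 1302661/1648981 = -2833943/(-1010 - 1452 + 664*(1/1452)) - 1302661*1/1648981 = -2833943/(-1010 - 1452 + 166/363) - 1302661/1648981 = -2833943/(-893540/363) - 1302661/1648981 = -2833943*(-363/893540) - 1302661/1648981 = 1028721309/893540 - 1302661/1648981 = 1695177913126189/1473430482740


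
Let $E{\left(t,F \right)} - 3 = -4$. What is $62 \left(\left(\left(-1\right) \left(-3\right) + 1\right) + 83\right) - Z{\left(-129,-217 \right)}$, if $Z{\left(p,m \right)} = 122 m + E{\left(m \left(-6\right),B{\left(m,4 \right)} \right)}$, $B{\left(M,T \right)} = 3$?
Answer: $31869$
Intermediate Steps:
$E{\left(t,F \right)} = -1$ ($E{\left(t,F \right)} = 3 - 4 = -1$)
$Z{\left(p,m \right)} = -1 + 122 m$ ($Z{\left(p,m \right)} = 122 m - 1 = -1 + 122 m$)
$62 \left(\left(\left(-1\right) \left(-3\right) + 1\right) + 83\right) - Z{\left(-129,-217 \right)} = 62 \left(\left(\left(-1\right) \left(-3\right) + 1\right) + 83\right) - \left(-1 + 122 \left(-217\right)\right) = 62 \left(\left(3 + 1\right) + 83\right) - \left(-1 - 26474\right) = 62 \left(4 + 83\right) - -26475 = 62 \cdot 87 + 26475 = 5394 + 26475 = 31869$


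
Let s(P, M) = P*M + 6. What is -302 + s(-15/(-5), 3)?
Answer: -287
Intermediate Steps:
s(P, M) = 6 + M*P (s(P, M) = M*P + 6 = 6 + M*P)
-302 + s(-15/(-5), 3) = -302 + (6 + 3*(-15/(-5))) = -302 + (6 + 3*(-15*(-⅕))) = -302 + (6 + 3*3) = -302 + (6 + 9) = -302 + 15 = -287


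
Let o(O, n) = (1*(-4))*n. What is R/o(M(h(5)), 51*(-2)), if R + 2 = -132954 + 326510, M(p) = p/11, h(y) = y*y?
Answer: 32259/68 ≈ 474.40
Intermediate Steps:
h(y) = y**2
M(p) = p/11 (M(p) = p*(1/11) = p/11)
o(O, n) = -4*n
R = 193554 (R = -2 + (-132954 + 326510) = -2 + 193556 = 193554)
R/o(M(h(5)), 51*(-2)) = 193554/((-204*(-2))) = 193554/((-4*(-102))) = 193554/408 = 193554*(1/408) = 32259/68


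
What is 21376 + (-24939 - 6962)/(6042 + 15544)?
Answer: 461390435/21586 ≈ 21375.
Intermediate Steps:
21376 + (-24939 - 6962)/(6042 + 15544) = 21376 - 31901/21586 = 461390435/21586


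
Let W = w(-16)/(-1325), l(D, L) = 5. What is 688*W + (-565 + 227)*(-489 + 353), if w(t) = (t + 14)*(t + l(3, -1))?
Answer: 60892464/1325 ≈ 45957.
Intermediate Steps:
w(t) = (5 + t)*(14 + t) (w(t) = (t + 14)*(t + 5) = (14 + t)*(5 + t) = (5 + t)*(14 + t))
W = -22/1325 (W = (70 + (-16)**2 + 19*(-16))/(-1325) = (70 + 256 - 304)*(-1/1325) = 22*(-1/1325) = -22/1325 ≈ -0.016604)
688*W + (-565 + 227)*(-489 + 353) = 688*(-22/1325) + (-565 + 227)*(-489 + 353) = -15136/1325 - 338*(-136) = -15136/1325 + 45968 = 60892464/1325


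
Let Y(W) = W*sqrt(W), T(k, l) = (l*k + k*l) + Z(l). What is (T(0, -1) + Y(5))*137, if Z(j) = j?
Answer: -137 + 685*sqrt(5) ≈ 1394.7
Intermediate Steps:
T(k, l) = l + 2*k*l (T(k, l) = (l*k + k*l) + l = (k*l + k*l) + l = 2*k*l + l = l + 2*k*l)
Y(W) = W**(3/2)
(T(0, -1) + Y(5))*137 = (-(1 + 2*0) + 5**(3/2))*137 = (-(1 + 0) + 5*sqrt(5))*137 = (-1*1 + 5*sqrt(5))*137 = (-1 + 5*sqrt(5))*137 = -137 + 685*sqrt(5)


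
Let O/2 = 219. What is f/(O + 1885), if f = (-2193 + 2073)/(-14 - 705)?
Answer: 120/1670237 ≈ 7.1846e-5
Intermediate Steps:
O = 438 (O = 2*219 = 438)
f = 120/719 (f = -120/(-719) = -120*(-1/719) = 120/719 ≈ 0.16690)
f/(O + 1885) = 120/(719*(438 + 1885)) = (120/719)/2323 = (120/719)*(1/2323) = 120/1670237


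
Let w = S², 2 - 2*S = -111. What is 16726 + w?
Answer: 79673/4 ≈ 19918.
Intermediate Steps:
S = 113/2 (S = 1 - ½*(-111) = 1 + 111/2 = 113/2 ≈ 56.500)
w = 12769/4 (w = (113/2)² = 12769/4 ≈ 3192.3)
16726 + w = 16726 + 12769/4 = 79673/4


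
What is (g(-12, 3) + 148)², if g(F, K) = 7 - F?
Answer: 27889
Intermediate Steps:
(g(-12, 3) + 148)² = ((7 - 1*(-12)) + 148)² = ((7 + 12) + 148)² = (19 + 148)² = 167² = 27889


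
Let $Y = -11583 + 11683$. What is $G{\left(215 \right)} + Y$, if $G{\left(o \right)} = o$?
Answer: $315$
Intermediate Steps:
$Y = 100$
$G{\left(215 \right)} + Y = 215 + 100 = 315$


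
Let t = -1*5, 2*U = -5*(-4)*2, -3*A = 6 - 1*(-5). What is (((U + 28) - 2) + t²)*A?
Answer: -781/3 ≈ -260.33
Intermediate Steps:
A = -11/3 (A = -(6 - 1*(-5))/3 = -(6 + 5)/3 = -⅓*11 = -11/3 ≈ -3.6667)
U = 20 (U = (-5*(-4)*2)/2 = (20*2)/2 = (½)*40 = 20)
t = -5
(((U + 28) - 2) + t²)*A = (((20 + 28) - 2) + (-5)²)*(-11/3) = ((48 - 2) + 25)*(-11/3) = (46 + 25)*(-11/3) = 71*(-11/3) = -781/3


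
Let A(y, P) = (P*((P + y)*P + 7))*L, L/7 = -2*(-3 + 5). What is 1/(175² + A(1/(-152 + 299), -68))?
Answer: 21/185790533 ≈ 1.1303e-7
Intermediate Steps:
L = -28 (L = 7*(-2*(-3 + 5)) = 7*(-2*2) = 7*(-4) = -28)
A(y, P) = -28*P*(7 + P*(P + y)) (A(y, P) = (P*((P + y)*P + 7))*(-28) = (P*(P*(P + y) + 7))*(-28) = (P*(7 + P*(P + y)))*(-28) = -28*P*(7 + P*(P + y)))
1/(175² + A(1/(-152 + 299), -68)) = 1/(175² - 28*(-68)*(7 + (-68)² - 68/(-152 + 299))) = 1/(30625 - 28*(-68)*(7 + 4624 - 68/147)) = 1/(30625 - 28*(-68)*680689/147) = 1/(30625 + 185147408/21) = 1/(185790533/21) = 21/185790533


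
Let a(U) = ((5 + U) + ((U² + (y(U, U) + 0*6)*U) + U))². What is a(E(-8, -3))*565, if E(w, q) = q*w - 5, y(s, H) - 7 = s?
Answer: 455618260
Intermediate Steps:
y(s, H) = 7 + s
E(w, q) = -5 + q*w
a(U) = (5 + U² + 2*U + U*(7 + U))² (a(U) = ((5 + U) + ((U² + ((7 + U) + 0*6)*U) + U))² = ((5 + U) + ((U² + ((7 + U) + 0)*U) + U))² = ((5 + U) + ((U² + (7 + U)*U) + U))² = ((5 + U) + ((U² + U*(7 + U)) + U))² = ((5 + U) + (U + U² + U*(7 + U)))² = (5 + U² + 2*U + U*(7 + U))²)
a(E(-8, -3))*565 = (5 + 2*(-5 - 3*(-8))² + 9*(-5 - 3*(-8)))²*565 = (5 + 2*(-5 + 24)² + 9*(-5 + 24))²*565 = (5 + 2*19² + 9*19)²*565 = (5 + 2*361 + 171)²*565 = (5 + 722 + 171)²*565 = 898²*565 = 806404*565 = 455618260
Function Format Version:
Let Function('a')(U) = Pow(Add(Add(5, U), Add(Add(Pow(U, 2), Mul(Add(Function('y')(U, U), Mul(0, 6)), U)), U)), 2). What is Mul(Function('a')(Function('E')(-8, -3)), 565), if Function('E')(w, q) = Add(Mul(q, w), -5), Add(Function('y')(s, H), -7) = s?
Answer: 455618260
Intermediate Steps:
Function('y')(s, H) = Add(7, s)
Function('E')(w, q) = Add(-5, Mul(q, w))
Function('a')(U) = Pow(Add(5, Pow(U, 2), Mul(2, U), Mul(U, Add(7, U))), 2) (Function('a')(U) = Pow(Add(Add(5, U), Add(Add(Pow(U, 2), Mul(Add(Add(7, U), Mul(0, 6)), U)), U)), 2) = Pow(Add(Add(5, U), Add(Add(Pow(U, 2), Mul(Add(Add(7, U), 0), U)), U)), 2) = Pow(Add(Add(5, U), Add(Add(Pow(U, 2), Mul(Add(7, U), U)), U)), 2) = Pow(Add(Add(5, U), Add(Add(Pow(U, 2), Mul(U, Add(7, U))), U)), 2) = Pow(Add(Add(5, U), Add(U, Pow(U, 2), Mul(U, Add(7, U)))), 2) = Pow(Add(5, Pow(U, 2), Mul(2, U), Mul(U, Add(7, U))), 2))
Mul(Function('a')(Function('E')(-8, -3)), 565) = Mul(Pow(Add(5, Mul(2, Pow(Add(-5, Mul(-3, -8)), 2)), Mul(9, Add(-5, Mul(-3, -8)))), 2), 565) = Mul(Pow(Add(5, Mul(2, Pow(Add(-5, 24), 2)), Mul(9, Add(-5, 24))), 2), 565) = Mul(Pow(Add(5, Mul(2, Pow(19, 2)), Mul(9, 19)), 2), 565) = Mul(Pow(Add(5, Mul(2, 361), 171), 2), 565) = Mul(Pow(Add(5, 722, 171), 2), 565) = Mul(Pow(898, 2), 565) = Mul(806404, 565) = 455618260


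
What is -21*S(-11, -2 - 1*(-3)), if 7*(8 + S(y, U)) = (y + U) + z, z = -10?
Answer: 228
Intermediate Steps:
S(y, U) = -66/7 + U/7 + y/7 (S(y, U) = -8 + ((y + U) - 10)/7 = -8 + ((U + y) - 10)/7 = -8 + (-10 + U + y)/7 = -8 + (-10/7 + U/7 + y/7) = -66/7 + U/7 + y/7)
-21*S(-11, -2 - 1*(-3)) = -21*(-66/7 + (-2 - 1*(-3))/7 + (⅐)*(-11)) = -21*(-66/7 + (-2 + 3)/7 - 11/7) = -21*(-66/7 + (⅐)*1 - 11/7) = -21*(-66/7 + ⅐ - 11/7) = -21*(-76/7) = 228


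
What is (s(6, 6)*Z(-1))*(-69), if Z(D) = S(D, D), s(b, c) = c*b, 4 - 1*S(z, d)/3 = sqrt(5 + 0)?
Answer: -29808 + 7452*sqrt(5) ≈ -13145.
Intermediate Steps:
S(z, d) = 12 - 3*sqrt(5) (S(z, d) = 12 - 3*sqrt(5 + 0) = 12 - 3*sqrt(5))
s(b, c) = b*c
Z(D) = 12 - 3*sqrt(5)
(s(6, 6)*Z(-1))*(-69) = ((6*6)*(12 - 3*sqrt(5)))*(-69) = (36*(12 - 3*sqrt(5)))*(-69) = (432 - 108*sqrt(5))*(-69) = -29808 + 7452*sqrt(5)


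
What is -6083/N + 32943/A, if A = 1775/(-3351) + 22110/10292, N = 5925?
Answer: 8520728107883/418667325 ≈ 20352.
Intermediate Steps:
A = 27911155/17244246 (A = 1775*(-1/3351) + 22110*(1/10292) = -1775/3351 + 11055/5146 = 27911155/17244246 ≈ 1.6186)
-6083/N + 32943/A = -6083/5925 + 32943/(27911155/17244246) = -6083*1/5925 + 32943*(17244246/27911155) = -77/75 + 568077195978/27911155 = 8520728107883/418667325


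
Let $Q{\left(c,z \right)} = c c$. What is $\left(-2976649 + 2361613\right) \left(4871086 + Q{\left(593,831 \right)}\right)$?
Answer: $-3212170043460$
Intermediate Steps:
$Q{\left(c,z \right)} = c^{2}$
$\left(-2976649 + 2361613\right) \left(4871086 + Q{\left(593,831 \right)}\right) = \left(-2976649 + 2361613\right) \left(4871086 + 593^{2}\right) = - 615036 \left(4871086 + 351649\right) = \left(-615036\right) 5222735 = -3212170043460$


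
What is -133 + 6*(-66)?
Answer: -529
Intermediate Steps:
-133 + 6*(-66) = -133 - 396 = -529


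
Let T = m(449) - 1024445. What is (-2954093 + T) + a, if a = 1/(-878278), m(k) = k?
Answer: -3493868050743/878278 ≈ -3.9781e+6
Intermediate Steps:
T = -1023996 (T = 449 - 1024445 = -1023996)
a = -1/878278 ≈ -1.1386e-6
(-2954093 + T) + a = (-2954093 - 1023996) - 1/878278 = -3978089 - 1/878278 = -3493868050743/878278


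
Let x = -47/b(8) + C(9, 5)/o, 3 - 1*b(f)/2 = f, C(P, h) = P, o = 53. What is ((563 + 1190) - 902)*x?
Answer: 2196431/530 ≈ 4144.2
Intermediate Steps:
b(f) = 6 - 2*f
x = 2581/530 (x = -47/(6 - 2*8) + 9/53 = -47/(6 - 16) + 9*(1/53) = -47/(-10) + 9/53 = -47*(-⅒) + 9/53 = 47/10 + 9/53 = 2581/530 ≈ 4.8698)
((563 + 1190) - 902)*x = ((563 + 1190) - 902)*(2581/530) = (1753 - 902)*(2581/530) = 851*(2581/530) = 2196431/530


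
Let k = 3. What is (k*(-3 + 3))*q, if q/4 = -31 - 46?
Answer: 0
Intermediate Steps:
q = -308 (q = 4*(-31 - 46) = 4*(-77) = -308)
(k*(-3 + 3))*q = (3*(-3 + 3))*(-308) = (3*0)*(-308) = 0*(-308) = 0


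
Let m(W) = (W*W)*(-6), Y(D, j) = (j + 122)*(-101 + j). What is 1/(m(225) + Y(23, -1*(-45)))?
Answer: -1/313102 ≈ -3.1938e-6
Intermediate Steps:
Y(D, j) = (-101 + j)*(122 + j) (Y(D, j) = (122 + j)*(-101 + j) = (-101 + j)*(122 + j))
m(W) = -6*W² (m(W) = W²*(-6) = -6*W²)
1/(m(225) + Y(23, -1*(-45))) = 1/(-6*225² + (-12322 + (-1*(-45))² + 21*(-1*(-45)))) = 1/(-6*50625 + (-12322 + 45² + 21*45)) = 1/(-303750 + (-12322 + 2025 + 945)) = 1/(-303750 - 9352) = 1/(-313102) = -1/313102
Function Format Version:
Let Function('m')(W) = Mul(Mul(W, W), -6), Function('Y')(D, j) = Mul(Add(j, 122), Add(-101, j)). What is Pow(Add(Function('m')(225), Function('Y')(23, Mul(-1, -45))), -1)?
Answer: Rational(-1, 313102) ≈ -3.1938e-6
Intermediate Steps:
Function('Y')(D, j) = Mul(Add(-101, j), Add(122, j)) (Function('Y')(D, j) = Mul(Add(122, j), Add(-101, j)) = Mul(Add(-101, j), Add(122, j)))
Function('m')(W) = Mul(-6, Pow(W, 2)) (Function('m')(W) = Mul(Pow(W, 2), -6) = Mul(-6, Pow(W, 2)))
Pow(Add(Function('m')(225), Function('Y')(23, Mul(-1, -45))), -1) = Pow(Add(Mul(-6, Pow(225, 2)), Add(-12322, Pow(Mul(-1, -45), 2), Mul(21, Mul(-1, -45)))), -1) = Pow(Add(Mul(-6, 50625), Add(-12322, Pow(45, 2), Mul(21, 45))), -1) = Pow(Add(-303750, Add(-12322, 2025, 945)), -1) = Pow(Add(-303750, -9352), -1) = Pow(-313102, -1) = Rational(-1, 313102)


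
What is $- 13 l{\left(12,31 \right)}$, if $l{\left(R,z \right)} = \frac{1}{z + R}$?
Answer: $- \frac{13}{43} \approx -0.30233$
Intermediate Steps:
$l{\left(R,z \right)} = \frac{1}{R + z}$
$- 13 l{\left(12,31 \right)} = - \frac{13}{12 + 31} = - \frac{13}{43}$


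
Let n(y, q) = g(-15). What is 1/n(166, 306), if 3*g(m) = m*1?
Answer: -⅕ ≈ -0.20000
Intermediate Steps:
g(m) = m/3 (g(m) = (m*1)/3 = m/3)
n(y, q) = -5 (n(y, q) = (⅓)*(-15) = -5)
1/n(166, 306) = 1/(-5) = -⅕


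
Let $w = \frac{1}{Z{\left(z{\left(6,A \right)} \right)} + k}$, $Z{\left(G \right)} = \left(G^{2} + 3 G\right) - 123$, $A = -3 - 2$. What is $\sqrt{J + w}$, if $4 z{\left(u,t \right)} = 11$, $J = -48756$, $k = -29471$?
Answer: $\frac{2 i \sqrt{2729927780106193}}{473251} \approx 220.81 i$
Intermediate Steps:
$A = -5$ ($A = -3 - 2 = -5$)
$z{\left(u,t \right)} = \frac{11}{4}$ ($z{\left(u,t \right)} = \frac{1}{4} \cdot 11 = \frac{11}{4}$)
$Z{\left(G \right)} = -123 + G^{2} + 3 G$
$w = - \frac{16}{473251}$ ($w = \frac{1}{\left(-123 + \left(\frac{11}{4}\right)^{2} + 3 \cdot \frac{11}{4}\right) - 29471} = \frac{1}{\left(-123 + \frac{121}{16} + \frac{33}{4}\right) - 29471} = \frac{1}{- \frac{1715}{16} - 29471} = \frac{1}{- \frac{473251}{16}} = - \frac{16}{473251} \approx -3.3809 \cdot 10^{-5}$)
$\sqrt{J + w} = \sqrt{-48756 - \frac{16}{473251}} = \sqrt{- \frac{23073825772}{473251}} = \frac{2 i \sqrt{2729927780106193}}{473251}$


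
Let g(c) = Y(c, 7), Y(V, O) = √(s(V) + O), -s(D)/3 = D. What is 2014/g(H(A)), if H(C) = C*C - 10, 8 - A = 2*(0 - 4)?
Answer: -2014*I*√731/731 ≈ -74.49*I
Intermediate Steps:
s(D) = -3*D
A = 16 (A = 8 - 2*(0 - 4) = 8 - 2*(-4) = 8 - 1*(-8) = 8 + 8 = 16)
H(C) = -10 + C² (H(C) = C² - 10 = -10 + C²)
Y(V, O) = √(O - 3*V) (Y(V, O) = √(-3*V + O) = √(O - 3*V))
g(c) = √(7 - 3*c)
2014/g(H(A)) = 2014/(√(7 - 3*(-10 + 16²))) = 2014/(√(7 - 3*(-10 + 256))) = 2014/(√(7 - 3*246)) = 2014/(√(7 - 738)) = 2014/(√(-731)) = 2014/((I*√731)) = 2014*(-I*√731/731) = -2014*I*√731/731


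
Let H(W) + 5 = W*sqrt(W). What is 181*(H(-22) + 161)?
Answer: 28236 - 3982*I*sqrt(22) ≈ 28236.0 - 18677.0*I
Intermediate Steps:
H(W) = -5 + W**(3/2) (H(W) = -5 + W*sqrt(W) = -5 + W**(3/2))
181*(H(-22) + 161) = 181*((-5 + (-22)**(3/2)) + 161) = 181*((-5 - 22*I*sqrt(22)) + 161) = 181*(156 - 22*I*sqrt(22)) = 28236 - 3982*I*sqrt(22)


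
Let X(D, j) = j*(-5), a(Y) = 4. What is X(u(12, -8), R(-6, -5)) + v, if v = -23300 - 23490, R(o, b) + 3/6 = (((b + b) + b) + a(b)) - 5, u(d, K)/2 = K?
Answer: -93415/2 ≈ -46708.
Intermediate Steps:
u(d, K) = 2*K
R(o, b) = -3/2 + 3*b (R(o, b) = -½ + ((((b + b) + b) + 4) - 5) = -½ + (((2*b + b) + 4) - 5) = -½ + ((3*b + 4) - 5) = -½ + ((4 + 3*b) - 5) = -½ + (-1 + 3*b) = -3/2 + 3*b)
v = -46790
X(D, j) = -5*j
X(u(12, -8), R(-6, -5)) + v = -5*(-3/2 + 3*(-5)) - 46790 = -5*(-3/2 - 15) - 46790 = -5*(-33/2) - 46790 = 165/2 - 46790 = -93415/2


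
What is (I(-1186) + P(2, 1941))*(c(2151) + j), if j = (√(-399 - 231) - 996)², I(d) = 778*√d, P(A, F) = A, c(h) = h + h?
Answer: 144*(1 + 389*I*√1186)*(13829 - 83*I*√70) ≈ 1.3416e+9 + 2.6677e+10*I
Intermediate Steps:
c(h) = 2*h
j = (-996 + 3*I*√70)² (j = (√(-630) - 996)² = (3*I*√70 - 996)² = (-996 + 3*I*√70)² ≈ 9.9139e+5 - 49999.0*I)
(I(-1186) + P(2, 1941))*(c(2151) + j) = (778*√(-1186) + 2)*(2*2151 + (991386 - 5976*I*√70)) = (778*(I*√1186) + 2)*(4302 + (991386 - 5976*I*√70)) = (778*I*√1186 + 2)*(995688 - 5976*I*√70) = (2 + 778*I*√1186)*(995688 - 5976*I*√70)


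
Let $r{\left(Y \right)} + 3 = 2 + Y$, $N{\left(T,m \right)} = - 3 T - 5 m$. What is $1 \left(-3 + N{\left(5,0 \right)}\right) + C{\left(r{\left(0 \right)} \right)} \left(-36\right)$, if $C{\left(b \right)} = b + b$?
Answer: $54$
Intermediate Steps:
$N{\left(T,m \right)} = - 5 m - 3 T$
$r{\left(Y \right)} = -1 + Y$ ($r{\left(Y \right)} = -3 + \left(2 + Y\right) = -1 + Y$)
$C{\left(b \right)} = 2 b$
$1 \left(-3 + N{\left(5,0 \right)}\right) + C{\left(r{\left(0 \right)} \right)} \left(-36\right) = 1 \left(-3 - 15\right) + 2 \left(-1 + 0\right) \left(-36\right) = 1 \left(-3 + \left(0 - 15\right)\right) + 2 \left(-1\right) \left(-36\right) = 1 \left(-3 - 15\right) - -72 = 1 \left(-18\right) + 72 = -18 + 72 = 54$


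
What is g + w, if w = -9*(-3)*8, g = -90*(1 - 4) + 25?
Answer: 511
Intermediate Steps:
g = 295 (g = -90*(-3) + 25 = -15*(-18) + 25 = 270 + 25 = 295)
w = 216 (w = 27*8 = 216)
g + w = 295 + 216 = 511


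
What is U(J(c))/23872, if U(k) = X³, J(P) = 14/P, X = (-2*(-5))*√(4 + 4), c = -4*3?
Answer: 250*√2/373 ≈ 0.94786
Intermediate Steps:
c = -12
X = 20*√2 (X = 10*√8 = 10*(2*√2) = 20*√2 ≈ 28.284)
U(k) = 16000*√2 (U(k) = (20*√2)³ = 16000*√2)
U(J(c))/23872 = (16000*√2)/23872 = (16000*√2)*(1/23872) = 250*√2/373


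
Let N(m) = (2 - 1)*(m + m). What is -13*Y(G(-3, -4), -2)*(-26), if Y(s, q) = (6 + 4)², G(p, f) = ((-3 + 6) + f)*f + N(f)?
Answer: 33800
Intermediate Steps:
N(m) = 2*m (N(m) = 1*(2*m) = 2*m)
G(p, f) = 2*f + f*(3 + f) (G(p, f) = ((-3 + 6) + f)*f + 2*f = (3 + f)*f + 2*f = f*(3 + f) + 2*f = 2*f + f*(3 + f))
Y(s, q) = 100 (Y(s, q) = 10² = 100)
-13*Y(G(-3, -4), -2)*(-26) = -13*100*(-26) = -1300*(-26) = 33800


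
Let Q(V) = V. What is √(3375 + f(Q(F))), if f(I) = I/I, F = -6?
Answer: 4*√211 ≈ 58.103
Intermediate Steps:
f(I) = 1
√(3375 + f(Q(F))) = √(3375 + 1) = √3376 = 4*√211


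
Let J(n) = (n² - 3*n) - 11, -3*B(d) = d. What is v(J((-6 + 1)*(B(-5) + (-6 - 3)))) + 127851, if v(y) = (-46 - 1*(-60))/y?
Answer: 201109641/1573 ≈ 1.2785e+5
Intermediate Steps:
B(d) = -d/3
J(n) = -11 + n² - 3*n
v(y) = 14/y (v(y) = (-46 + 60)/y = 14/y)
v(J((-6 + 1)*(B(-5) + (-6 - 3)))) + 127851 = 14/(-11 + ((-6 + 1)*(-⅓*(-5) + (-6 - 3)))² - 3*(-6 + 1)*(-⅓*(-5) + (-6 - 3))) + 127851 = 14/(-11 + (-5*(5/3 - 9))² - (-15)*(5/3 - 9)) + 127851 = 14/(-11 + (-5*(-22/3))² - (-15)*(-22)/3) + 127851 = 14/(-11 + (110/3)² - 3*110/3) + 127851 = 14/(-11 + 12100/9 - 110) + 127851 = 14/(11011/9) + 127851 = 14*(9/11011) + 127851 = 18/1573 + 127851 = 201109641/1573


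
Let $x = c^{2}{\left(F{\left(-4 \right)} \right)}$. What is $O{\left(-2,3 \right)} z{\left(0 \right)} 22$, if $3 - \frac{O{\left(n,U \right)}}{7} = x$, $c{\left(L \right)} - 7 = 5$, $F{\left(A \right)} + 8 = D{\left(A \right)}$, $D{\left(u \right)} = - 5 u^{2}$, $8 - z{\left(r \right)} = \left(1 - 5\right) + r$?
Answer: $-260568$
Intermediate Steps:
$z{\left(r \right)} = 12 - r$ ($z{\left(r \right)} = 8 - \left(\left(1 - 5\right) + r\right) = 8 - \left(-4 + r\right) = 12 - r$)
$F{\left(A \right)} = -8 - 5 A^{2}$
$c{\left(L \right)} = 12$ ($c{\left(L \right)} = 7 + 5 = 12$)
$x = 144$ ($x = 12^{2} = 144$)
$O{\left(n,U \right)} = -987$ ($O{\left(n,U \right)} = 21 - 1008 = -987$)
$O{\left(-2,3 \right)} z{\left(0 \right)} 22 = - 987 \left(12 - 0\right) 22 = - 987 \left(12 + 0\right) 22 = \left(-987\right) 12 \cdot 22 = \left(-11844\right) 22 = -260568$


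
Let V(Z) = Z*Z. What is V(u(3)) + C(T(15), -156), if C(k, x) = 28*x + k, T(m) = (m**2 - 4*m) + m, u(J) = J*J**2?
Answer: -3459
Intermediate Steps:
u(J) = J**3
T(m) = m**2 - 3*m
C(k, x) = k + 28*x
V(Z) = Z**2
V(u(3)) + C(T(15), -156) = (3**3)**2 + (15*(-3 + 15) + 28*(-156)) = 27**2 + (15*12 - 4368) = 729 + (180 - 4368) = 729 - 4188 = -3459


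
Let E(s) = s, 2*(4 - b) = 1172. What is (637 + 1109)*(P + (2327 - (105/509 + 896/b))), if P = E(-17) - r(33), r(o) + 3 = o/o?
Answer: 2055891630/509 ≈ 4.0391e+6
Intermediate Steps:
b = -582 (b = 4 - 1/2*1172 = 4 - 586 = -582)
r(o) = -2 (r(o) = -3 + o/o = -3 + 1 = -2)
P = -15 (P = -17 - 1*(-2) = -17 + 2 = -15)
(637 + 1109)*(P + (2327 - (105/509 + 896/b))) = (637 + 1109)*(-15 + (2327 - (105/509 + 896/(-582)))) = 1746*(-15 + (2327 - (105*(1/509) + 896*(-1/582)))) = 1746*(-15 + (2327 - (105/509 - 448/291))) = 1746*(-15 + (2327 - 1*(-197477/148119))) = 1746*(-15 + (2327 + 197477/148119)) = 1746*(-15 + 344870390/148119) = 1746*(342648605/148119) = 2055891630/509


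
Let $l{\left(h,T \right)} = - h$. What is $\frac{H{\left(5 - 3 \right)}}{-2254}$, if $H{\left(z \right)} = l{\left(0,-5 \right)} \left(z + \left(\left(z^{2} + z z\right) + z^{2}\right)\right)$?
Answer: $0$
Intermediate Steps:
$H{\left(z \right)} = 0$ ($H{\left(z \right)} = \left(-1\right) 0 \left(z + \left(\left(z^{2} + z z\right) + z^{2}\right)\right) = 0 \left(z + \left(\left(z^{2} + z^{2}\right) + z^{2}\right)\right) = 0 \left(z + \left(2 z^{2} + z^{2}\right)\right) = 0 \left(z + 3 z^{2}\right) = 0$)
$\frac{H{\left(5 - 3 \right)}}{-2254} = \frac{1}{-2254} \cdot 0 = \left(- \frac{1}{2254}\right) 0 = 0$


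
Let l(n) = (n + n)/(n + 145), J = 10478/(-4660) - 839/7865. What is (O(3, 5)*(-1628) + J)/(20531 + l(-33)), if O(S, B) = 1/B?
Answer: -6731117260/421376496827 ≈ -0.015974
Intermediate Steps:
J = -8631921/3665090 (J = 10478*(-1/4660) - 839*1/7865 = -5239/2330 - 839/7865 = -8631921/3665090 ≈ -2.3552)
l(n) = 2*n/(145 + n) (l(n) = (2*n)/(145 + n) = 2*n/(145 + n))
(O(3, 5)*(-1628) + J)/(20531 + l(-33)) = (-1628/5 - 8631921/3665090)/(20531 + 2*(-33)/(145 - 33)) = ((⅕)*(-1628) - 8631921/3665090)/(20531 + 2*(-33)/112) = (-1628/5 - 8631921/3665090)/(20531 + 2*(-33)*(1/112)) = -240397045/(733018*(20531 - 33/56)) = -240397045/(733018*1149703/56) = -240397045/733018*56/1149703 = -6731117260/421376496827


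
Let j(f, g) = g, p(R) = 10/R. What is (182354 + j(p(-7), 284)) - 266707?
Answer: -84069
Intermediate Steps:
(182354 + j(p(-7), 284)) - 266707 = (182354 + 284) - 266707 = 182638 - 266707 = -84069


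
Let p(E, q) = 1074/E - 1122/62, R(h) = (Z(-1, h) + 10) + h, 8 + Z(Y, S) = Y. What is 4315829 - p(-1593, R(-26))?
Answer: 71043170158/16461 ≈ 4.3158e+6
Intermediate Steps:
Z(Y, S) = -8 + Y
R(h) = 1 + h (R(h) = ((-8 - 1) + 10) + h = (-9 + 10) + h = 1 + h)
p(E, q) = -561/31 + 1074/E (p(E, q) = 1074/E - 1122*1/62 = 1074/E - 561/31 = -561/31 + 1074/E)
4315829 - p(-1593, R(-26)) = 4315829 - (-561/31 + 1074/(-1593)) = 4315829 - (-561/31 + 1074*(-1/1593)) = 4315829 - (-561/31 - 358/531) = 4315829 - 1*(-308989/16461) = 4315829 + 308989/16461 = 71043170158/16461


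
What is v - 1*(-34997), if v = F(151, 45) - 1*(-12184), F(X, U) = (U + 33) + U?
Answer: 47304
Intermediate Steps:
F(X, U) = 33 + 2*U (F(X, U) = (33 + U) + U = 33 + 2*U)
v = 12307 (v = (33 + 2*45) - 1*(-12184) = (33 + 90) + 12184 = 123 + 12184 = 12307)
v - 1*(-34997) = 12307 - 1*(-34997) = 12307 + 34997 = 47304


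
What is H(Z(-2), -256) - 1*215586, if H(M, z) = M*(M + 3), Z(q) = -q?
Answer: -215576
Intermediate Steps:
H(M, z) = M*(3 + M)
H(Z(-2), -256) - 1*215586 = (-1*(-2))*(3 - 1*(-2)) - 1*215586 = 2*(3 + 2) - 215586 = 2*5 - 215586 = 10 - 215586 = -215576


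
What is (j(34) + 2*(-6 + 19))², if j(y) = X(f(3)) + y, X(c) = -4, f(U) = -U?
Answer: 3136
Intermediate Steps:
j(y) = -4 + y
(j(34) + 2*(-6 + 19))² = ((-4 + 34) + 2*(-6 + 19))² = (30 + 2*13)² = (30 + 26)² = 56² = 3136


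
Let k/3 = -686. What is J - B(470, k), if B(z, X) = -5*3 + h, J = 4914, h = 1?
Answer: 4928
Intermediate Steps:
k = -2058 (k = 3*(-686) = -2058)
B(z, X) = -14 (B(z, X) = -5*3 + 1 = -15 + 1 = -14)
J - B(470, k) = 4914 - 1*(-14) = 4914 + 14 = 4928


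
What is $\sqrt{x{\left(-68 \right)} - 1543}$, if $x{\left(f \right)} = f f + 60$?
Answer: $3 \sqrt{349} \approx 56.045$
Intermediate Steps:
$x{\left(f \right)} = 60 + f^{2}$ ($x{\left(f \right)} = f^{2} + 60 = 60 + f^{2}$)
$\sqrt{x{\left(-68 \right)} - 1543} = \sqrt{\left(60 + \left(-68\right)^{2}\right) - 1543} = \sqrt{\left(60 + 4624\right) - 1543} = \sqrt{4684 - 1543} = \sqrt{3141} = 3 \sqrt{349}$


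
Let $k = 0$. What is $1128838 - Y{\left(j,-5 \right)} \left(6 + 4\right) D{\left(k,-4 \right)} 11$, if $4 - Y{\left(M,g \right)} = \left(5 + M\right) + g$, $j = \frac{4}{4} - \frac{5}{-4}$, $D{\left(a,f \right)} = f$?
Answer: $1129608$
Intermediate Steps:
$j = \frac{9}{4}$ ($j = 4 \cdot \frac{1}{4} - - \frac{5}{4} = 1 + \frac{5}{4} = \frac{9}{4} \approx 2.25$)
$Y{\left(M,g \right)} = -1 - M - g$ ($Y{\left(M,g \right)} = 4 - \left(\left(5 + M\right) + g\right) = 4 - \left(5 + M + g\right) = -1 - M - g$)
$1128838 - Y{\left(j,-5 \right)} \left(6 + 4\right) D{\left(k,-4 \right)} 11 = 1128838 - \left(-1 - \frac{9}{4} - -5\right) \left(6 + 4\right) \left(-4\right) 11 = 1128838 - \left(-1 - \frac{9}{4} + 5\right) 10 \left(-4\right) 11 = 1128838 - \frac{7}{4} \left(-40\right) 11 = 1128838 - \left(-70\right) 11 = 1128838 - -770 = 1128838 + 770 = 1129608$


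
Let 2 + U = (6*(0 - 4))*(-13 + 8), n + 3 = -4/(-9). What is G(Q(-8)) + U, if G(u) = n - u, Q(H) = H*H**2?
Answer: 5647/9 ≈ 627.44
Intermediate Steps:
n = -23/9 (n = -3 - 4/(-9) = -3 - 4*(-1/9) = -3 + 4/9 = -23/9 ≈ -2.5556)
Q(H) = H**3
G(u) = -23/9 - u
U = 118 (U = -2 + (6*(0 - 4))*(-13 + 8) = -2 + (6*(-4))*(-5) = -2 - 24*(-5) = -2 + 120 = 118)
G(Q(-8)) + U = (-23/9 - 1*(-8)**3) + 118 = (-23/9 - 1*(-512)) + 118 = (-23/9 + 512) + 118 = 4585/9 + 118 = 5647/9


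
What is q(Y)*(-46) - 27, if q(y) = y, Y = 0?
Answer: -27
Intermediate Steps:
q(Y)*(-46) - 27 = 0*(-46) - 27 = 0 - 27 = -27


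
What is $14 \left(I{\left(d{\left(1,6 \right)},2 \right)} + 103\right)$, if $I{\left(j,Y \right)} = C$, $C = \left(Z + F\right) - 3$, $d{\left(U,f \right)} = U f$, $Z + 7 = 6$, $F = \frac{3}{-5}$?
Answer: $\frac{6888}{5} \approx 1377.6$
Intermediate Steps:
$F = - \frac{3}{5}$ ($F = 3 \left(- \frac{1}{5}\right) = - \frac{3}{5} \approx -0.6$)
$Z = -1$ ($Z = -7 + 6 = -1$)
$C = - \frac{23}{5}$ ($C = \left(-1 - \frac{3}{5}\right) - 3 = - \frac{8}{5} - 3 = - \frac{23}{5} \approx -4.6$)
$I{\left(j,Y \right)} = - \frac{23}{5}$
$14 \left(I{\left(d{\left(1,6 \right)},2 \right)} + 103\right) = 14 \left(- \frac{23}{5} + 103\right) = 14 \cdot \frac{492}{5} = \frac{6888}{5}$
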